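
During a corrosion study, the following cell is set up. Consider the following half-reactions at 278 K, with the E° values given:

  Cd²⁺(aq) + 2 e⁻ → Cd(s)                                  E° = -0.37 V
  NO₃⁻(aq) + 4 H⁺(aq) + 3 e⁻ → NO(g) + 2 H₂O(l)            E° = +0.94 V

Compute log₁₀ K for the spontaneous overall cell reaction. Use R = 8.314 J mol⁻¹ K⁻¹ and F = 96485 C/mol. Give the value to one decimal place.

142.5

Cathode: NO₃⁻/NO; anode: Cd²⁺/Cd. E°cell = (+0.94) − (-0.37) = +1.31 V, with n = 6.
ΔG° = −nFE° = −RT ln K, so ln K = nFE°/(RT) = (6)(96485)(+1.31) / ((8.314)(278)) = 328.116.
log₁₀ K = 328.116 / ln 10 = 142.5.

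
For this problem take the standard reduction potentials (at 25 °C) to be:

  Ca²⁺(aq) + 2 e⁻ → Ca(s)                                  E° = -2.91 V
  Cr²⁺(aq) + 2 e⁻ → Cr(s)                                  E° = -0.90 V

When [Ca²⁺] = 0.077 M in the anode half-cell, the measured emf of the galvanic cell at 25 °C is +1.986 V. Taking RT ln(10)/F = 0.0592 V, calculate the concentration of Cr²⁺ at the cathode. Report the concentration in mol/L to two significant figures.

Cr²⁺/Cr is the cathode, Ca²⁺/Ca the anode: E°cell = +2.01 V, n = 2.
Overall reaction: Cr²⁺(aq) + Ca(s) → Cr(s) + Ca²⁺(aq); Q = [Ca²⁺]^1/[Cr²⁺]^1.
From E = E° − (0.0592/n) log Q: log Q = (E° − E)·n/0.0592 = (+2.01 − (+1.986))·2/0.0592 = 0.8108.
So 1·log[Cr²⁺] = 1·log(0.077) − log Q = -1.1135 − (0.8108) = -1.9243; [Cr²⁺] = 10^(-1.9243) ≈ 0.012 M.

0.012 M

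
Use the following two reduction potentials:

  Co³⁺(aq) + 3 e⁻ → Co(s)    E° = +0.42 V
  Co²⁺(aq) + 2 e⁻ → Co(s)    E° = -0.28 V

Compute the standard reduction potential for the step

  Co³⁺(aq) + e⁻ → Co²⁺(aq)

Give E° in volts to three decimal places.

+1.820 V

Sequential free energies add, so n₃E°₃ = n₁E°₁ + n₂E°₂.
With n₃ = 3, and the known step contributing 2×(-0.28) V, the unknown satisfies 1·E° = 3×(+0.42) − 2×(-0.28) = +1.820.
E° = +1.820 / 1 = +1.820 V.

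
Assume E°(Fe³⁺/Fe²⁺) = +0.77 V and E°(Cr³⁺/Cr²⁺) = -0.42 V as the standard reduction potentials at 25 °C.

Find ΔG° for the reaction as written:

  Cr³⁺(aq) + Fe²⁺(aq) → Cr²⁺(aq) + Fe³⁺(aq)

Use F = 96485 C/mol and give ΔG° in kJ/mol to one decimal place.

As written, Cr³⁺/Cr²⁺ is reduced (cathode) and Fe³⁺/Fe²⁺ is oxidised (anode), so E°cell = (-0.42) − (+0.77) = -1.19 V.
Balancing electrons gives n = 1.
ΔG° = −nFE° = −(1)(96485)(-1.19) = 114,817 J = +114.8 kJ/mol.

+114.8 kJ/mol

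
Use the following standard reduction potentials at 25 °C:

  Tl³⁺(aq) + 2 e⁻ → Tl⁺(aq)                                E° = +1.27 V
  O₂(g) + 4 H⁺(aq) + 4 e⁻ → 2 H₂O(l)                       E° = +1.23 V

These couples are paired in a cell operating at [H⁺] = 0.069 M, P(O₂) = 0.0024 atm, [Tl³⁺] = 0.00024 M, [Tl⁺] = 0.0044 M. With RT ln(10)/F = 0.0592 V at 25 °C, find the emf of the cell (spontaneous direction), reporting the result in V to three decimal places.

Tl³⁺/Tl⁺ is the cathode (higher E°), O₂/H₂O the anode: E°cell = +1.27 − (+1.23) = +0.04 V, n = 4.
Overall: 2 Tl³⁺(aq) + 2 H₂O(l) → 2 Tl⁺(aq) + O₂(g) + 4 H⁺(aq)
Q = [Tl⁺]^2·P(O₂)·[H⁺]^4 / ([Tl³⁺]^2); log Q = -4.738.
E = E° − (0.0592/n) log Q = +0.04 − (0.0592/4)(-4.738) = +0.110 V.

+0.110 V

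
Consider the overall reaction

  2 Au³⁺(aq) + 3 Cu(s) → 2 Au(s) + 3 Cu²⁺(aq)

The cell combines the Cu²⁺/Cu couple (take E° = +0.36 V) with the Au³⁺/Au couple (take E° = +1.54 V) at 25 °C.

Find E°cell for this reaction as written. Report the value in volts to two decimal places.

+1.18 V

The Au³⁺/Au couple has the higher reduction potential, so it is the cathode; Cu²⁺/Cu is oxidised at the anode.
E°cell = E°(cathode) − E°(anode) = (+1.54) − (+0.36) = +1.18 V.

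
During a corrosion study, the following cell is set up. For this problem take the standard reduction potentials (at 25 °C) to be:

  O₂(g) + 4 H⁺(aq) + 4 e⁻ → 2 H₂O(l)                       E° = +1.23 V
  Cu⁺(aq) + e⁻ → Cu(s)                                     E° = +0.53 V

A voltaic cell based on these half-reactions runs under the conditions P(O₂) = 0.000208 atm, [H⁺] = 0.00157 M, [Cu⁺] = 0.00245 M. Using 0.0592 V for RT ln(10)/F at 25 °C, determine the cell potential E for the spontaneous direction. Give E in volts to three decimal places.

O₂/H₂O is the cathode (higher E°), Cu⁺/Cu the anode: E°cell = +1.23 − (+0.53) = +0.70 V, n = 4.
Overall: O₂(g) + 4 H⁺(aq) + 4 Cu(s) → 2 H₂O(l) + 4 Cu⁺(aq)
Q = [Cu⁺]^4 / (P(O₂)·[H⁺]^4); log Q = 4.455.
E = E° − (0.0592/n) log Q = +0.70 − (0.0592/4)(4.455) = +0.634 V.

+0.634 V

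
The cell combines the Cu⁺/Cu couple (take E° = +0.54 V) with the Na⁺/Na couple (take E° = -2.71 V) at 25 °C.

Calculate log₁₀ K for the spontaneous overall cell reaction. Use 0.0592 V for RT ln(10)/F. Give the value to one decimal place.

Cathode: Cu⁺/Cu; anode: Na⁺/Na. E°cell = +3.25 V, n = 1.
log K = nE°cell / 0.0592 = (1)(+3.25) / 0.0592 = 54.9.

54.9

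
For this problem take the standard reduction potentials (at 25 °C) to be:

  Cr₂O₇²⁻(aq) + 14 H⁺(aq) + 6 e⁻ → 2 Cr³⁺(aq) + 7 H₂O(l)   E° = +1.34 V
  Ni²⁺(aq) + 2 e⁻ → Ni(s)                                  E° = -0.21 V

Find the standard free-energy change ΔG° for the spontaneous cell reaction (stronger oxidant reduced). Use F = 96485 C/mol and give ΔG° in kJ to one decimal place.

-897.3 kJ

Cr₂O₇²⁻/Cr³⁺ (E° = +1.34 V) is the cathode; Ni²⁺/Ni (E° = -0.21 V) is the anode, so E°cell = +1.55 V.
Balancing electrons gives n = 6 (lcm of 6 and 2).
ΔG° = −nFE° = −(6)(96485)(+1.55) = -897,310 J = -897.3 kJ.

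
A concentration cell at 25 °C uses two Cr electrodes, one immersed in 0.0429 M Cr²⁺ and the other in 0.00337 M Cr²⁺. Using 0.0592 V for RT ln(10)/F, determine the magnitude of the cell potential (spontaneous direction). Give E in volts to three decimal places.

For a concentration cell E°cell = 0. The 0.0429 M side is the cathode (reduction is favoured where [Cr²⁺] is higher).
With n = 2, E = −(0.0592/2) log([Cr²⁺]ₐₙ/[Cr²⁺]꜀ₐₜ) = −(0.0592/2) log(0.00337/0.0429) = −(0.0592/2)(-1.105) = +0.033 V.

+0.033 V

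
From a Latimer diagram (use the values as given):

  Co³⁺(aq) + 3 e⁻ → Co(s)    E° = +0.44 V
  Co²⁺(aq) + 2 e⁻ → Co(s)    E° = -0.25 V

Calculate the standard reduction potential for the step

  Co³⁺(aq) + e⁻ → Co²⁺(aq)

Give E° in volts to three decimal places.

Sequential free energies add, so n₃E°₃ = n₁E°₁ + n₂E°₂.
With n₃ = 3, and the known step contributing 2×(-0.25) V, the unknown satisfies 1·E° = 3×(+0.44) − 2×(-0.25) = +1.820.
E° = +1.820 / 1 = +1.820 V.

+1.820 V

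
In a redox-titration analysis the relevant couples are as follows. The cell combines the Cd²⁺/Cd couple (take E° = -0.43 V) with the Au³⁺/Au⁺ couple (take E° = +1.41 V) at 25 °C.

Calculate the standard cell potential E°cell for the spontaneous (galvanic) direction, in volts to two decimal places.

The Au³⁺/Au⁺ couple has the higher reduction potential, so it is the cathode; Cd²⁺/Cd is oxidised at the anode.
E°cell = E°(cathode) − E°(anode) = (+1.41) − (-0.43) = +1.84 V.
Since E°cell > 0, the reaction is spontaneous under standard conditions.

+1.84 V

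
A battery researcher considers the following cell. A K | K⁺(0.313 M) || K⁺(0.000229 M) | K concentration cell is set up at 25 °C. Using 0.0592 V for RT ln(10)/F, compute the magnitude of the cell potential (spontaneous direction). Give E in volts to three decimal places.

For a concentration cell E°cell = 0. The 0.313 M side is the cathode (reduction is favoured where [K⁺] is higher).
With n = 1, E = −(0.0592/1) log([K⁺]ₐₙ/[K⁺]꜀ₐₜ) = −(0.0592/1) log(0.000229/0.313) = −(0.0592/1)(-3.136) = +0.186 V.

+0.186 V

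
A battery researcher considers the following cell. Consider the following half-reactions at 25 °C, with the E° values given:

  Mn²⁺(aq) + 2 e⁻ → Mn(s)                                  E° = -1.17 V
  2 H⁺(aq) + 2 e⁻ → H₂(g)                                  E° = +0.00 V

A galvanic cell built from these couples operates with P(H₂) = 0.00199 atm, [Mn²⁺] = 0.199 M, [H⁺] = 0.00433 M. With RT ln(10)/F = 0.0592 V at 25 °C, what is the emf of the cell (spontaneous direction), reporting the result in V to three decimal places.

+1.131 V

H⁺/H₂ is the cathode (higher E°), Mn²⁺/Mn the anode: E°cell = +0.00 − (-1.17) = +1.17 V, n = 2.
Overall: 2 H⁺(aq) + Mn(s) → H₂(g) + Mn²⁺(aq)
Q = P(H₂)·[Mn²⁺] / ([H⁺]^2); log Q = 1.325.
E = E° − (0.0592/n) log Q = +1.17 − (0.0592/2)(1.325) = +1.131 V.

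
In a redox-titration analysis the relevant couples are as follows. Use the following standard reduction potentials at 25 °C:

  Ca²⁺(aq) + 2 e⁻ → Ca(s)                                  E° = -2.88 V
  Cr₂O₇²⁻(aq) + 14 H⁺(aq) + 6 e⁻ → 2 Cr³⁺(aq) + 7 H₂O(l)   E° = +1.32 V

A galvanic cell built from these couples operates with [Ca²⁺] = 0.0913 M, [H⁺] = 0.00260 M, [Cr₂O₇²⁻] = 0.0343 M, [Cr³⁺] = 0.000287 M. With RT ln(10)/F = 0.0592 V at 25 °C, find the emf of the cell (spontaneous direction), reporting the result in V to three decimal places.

Cr₂O₇²⁻/Cr³⁺ is the cathode (higher E°), Ca²⁺/Ca the anode: E°cell = +1.32 − (-2.88) = +4.20 V, n = 6.
Overall: Cr₂O₇²⁻(aq) + 14 H⁺(aq) + 3 Ca(s) → 2 Cr³⁺(aq) + 7 H₂O(l) + 3 Ca²⁺(aq)
Q = [Cr³⁺]^2·[Ca²⁺]^3 / ([Cr₂O₇²⁻]·[H⁺]^14); log Q = 27.452.
E = E° − (0.0592/n) log Q = +4.20 − (0.0592/6)(27.452) = +3.929 V.

+3.929 V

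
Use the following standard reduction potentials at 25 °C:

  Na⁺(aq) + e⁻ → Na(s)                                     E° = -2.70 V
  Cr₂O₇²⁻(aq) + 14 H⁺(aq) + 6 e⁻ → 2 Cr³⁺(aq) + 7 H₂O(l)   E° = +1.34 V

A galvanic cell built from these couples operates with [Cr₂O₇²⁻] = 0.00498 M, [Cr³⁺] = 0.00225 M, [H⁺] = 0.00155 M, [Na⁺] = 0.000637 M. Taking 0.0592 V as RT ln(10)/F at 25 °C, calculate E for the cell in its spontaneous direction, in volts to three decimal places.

Cr₂O₇²⁻/Cr³⁺ is the cathode (higher E°), Na⁺/Na the anode: E°cell = +1.34 − (-2.70) = +4.04 V, n = 6.
Overall: Cr₂O₇²⁻(aq) + 14 H⁺(aq) + 6 Na(s) → 2 Cr³⁺(aq) + 7 H₂O(l) + 6 Na⁺(aq)
Q = [Cr³⁺]^2·[Na⁺]^6 / ([Cr₂O₇²⁻]·[H⁺]^14); log Q = 17.167.
E = E° − (0.0592/n) log Q = +4.04 − (0.0592/6)(17.167) = +3.871 V.

+3.871 V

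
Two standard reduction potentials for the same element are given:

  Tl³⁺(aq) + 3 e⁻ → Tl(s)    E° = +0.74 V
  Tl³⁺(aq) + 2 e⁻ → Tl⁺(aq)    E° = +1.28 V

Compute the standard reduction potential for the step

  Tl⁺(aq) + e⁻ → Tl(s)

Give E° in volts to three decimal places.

Sequential free energies add, so n₃E°₃ = n₁E°₁ + n₂E°₂.
With n₃ = 3, and the known step contributing 2×(+1.28) V, the unknown satisfies 1·E° = 3×(+0.74) − 2×(+1.28) = -0.340.
E° = -0.340 / 1 = -0.340 V.

-0.340 V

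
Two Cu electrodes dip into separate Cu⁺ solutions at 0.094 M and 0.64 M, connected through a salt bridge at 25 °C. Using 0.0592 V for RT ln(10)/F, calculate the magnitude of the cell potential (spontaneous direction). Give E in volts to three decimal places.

For a concentration cell E°cell = 0. The 0.64 M side is the cathode (reduction is favoured where [Cu⁺] is higher).
With n = 1, E = −(0.0592/1) log([Cu⁺]ₐₙ/[Cu⁺]꜀ₐₜ) = −(0.0592/1) log(0.094/0.64) = −(0.0592/1)(-0.833) = +0.049 V.

+0.049 V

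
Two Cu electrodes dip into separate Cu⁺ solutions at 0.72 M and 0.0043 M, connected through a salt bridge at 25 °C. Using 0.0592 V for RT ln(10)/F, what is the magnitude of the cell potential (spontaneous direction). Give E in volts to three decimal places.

+0.132 V

For a concentration cell E°cell = 0. The 0.72 M side is the cathode (reduction is favoured where [Cu⁺] is higher).
With n = 1, E = −(0.0592/1) log([Cu⁺]ₐₙ/[Cu⁺]꜀ₐₜ) = −(0.0592/1) log(0.0043/0.72) = −(0.0592/1)(-2.224) = +0.132 V.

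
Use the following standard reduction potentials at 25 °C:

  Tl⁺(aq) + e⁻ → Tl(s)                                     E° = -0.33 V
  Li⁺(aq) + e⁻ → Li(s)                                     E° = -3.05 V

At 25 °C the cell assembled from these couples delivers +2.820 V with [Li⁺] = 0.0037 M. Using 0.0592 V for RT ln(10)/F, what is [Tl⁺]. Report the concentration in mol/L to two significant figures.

Tl⁺/Tl is the cathode, Li⁺/Li the anode: E°cell = +2.72 V, n = 1.
Overall reaction: Tl⁺(aq) + Li(s) → Tl(s) + Li⁺(aq); Q = [Li⁺]^1/[Tl⁺]^1.
From E = E° − (0.0592/n) log Q: log Q = (E° − E)·n/0.0592 = (+2.72 − (+2.820))·1/0.0592 = -1.6892.
So 1·log[Tl⁺] = 1·log(0.0037) − log Q = -2.4318 − (-1.6892) = -0.7426; [Tl⁺] = 10^(-0.7426) ≈ 0.18 M.

0.18 M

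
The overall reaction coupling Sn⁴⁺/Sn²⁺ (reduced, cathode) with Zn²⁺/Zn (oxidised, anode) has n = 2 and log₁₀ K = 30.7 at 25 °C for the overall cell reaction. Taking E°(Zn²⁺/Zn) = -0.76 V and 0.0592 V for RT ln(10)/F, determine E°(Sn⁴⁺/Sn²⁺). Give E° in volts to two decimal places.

E°cell = (0.0592/n)·log K = (0.0592/2)(30.7) = +0.909 V.
Since Sn⁴⁺/Sn²⁺ is the cathode and Zn²⁺/Zn the anode, E°cell = E°(Sn⁴⁺/Sn²⁺) − E°(Zn²⁺/Zn).
So E°(Sn⁴⁺/Sn²⁺) = E°cell + E°(Zn²⁺/Zn) = +0.909 + (-0.76) = +0.15 V.

+0.15 V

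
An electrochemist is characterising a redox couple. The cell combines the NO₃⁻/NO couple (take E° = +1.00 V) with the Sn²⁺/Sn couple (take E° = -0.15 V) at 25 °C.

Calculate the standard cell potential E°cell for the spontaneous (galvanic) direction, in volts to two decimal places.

The NO₃⁻/NO couple has the higher reduction potential, so it is the cathode; Sn²⁺/Sn is oxidised at the anode.
E°cell = E°(cathode) − E°(anode) = (+1.00) − (-0.15) = +1.15 V.

+1.15 V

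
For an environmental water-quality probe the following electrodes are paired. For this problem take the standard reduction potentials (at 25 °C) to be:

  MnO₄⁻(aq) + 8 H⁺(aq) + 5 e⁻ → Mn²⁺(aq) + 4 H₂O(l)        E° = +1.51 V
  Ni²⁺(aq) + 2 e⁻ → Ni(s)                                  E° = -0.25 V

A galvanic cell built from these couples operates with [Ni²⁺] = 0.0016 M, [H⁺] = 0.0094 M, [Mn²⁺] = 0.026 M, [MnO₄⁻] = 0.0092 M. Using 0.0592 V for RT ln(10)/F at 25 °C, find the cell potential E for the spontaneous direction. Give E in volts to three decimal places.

MnO₄⁻/Mn²⁺ is the cathode (higher E°), Ni²⁺/Ni the anode: E°cell = +1.51 − (-0.25) = +1.76 V, n = 10.
Overall: 2 MnO₄⁻(aq) + 16 H⁺(aq) + 5 Ni(s) → 2 Mn²⁺(aq) + 8 H₂O(l) + 5 Ni²⁺(aq)
Q = [Mn²⁺]^2·[Ni²⁺]^5 / ([MnO₄⁻]^2·[H⁺]^16); log Q = 19.353.
E = E° − (0.0592/n) log Q = +1.76 − (0.0592/10)(19.353) = +1.645 V.

+1.645 V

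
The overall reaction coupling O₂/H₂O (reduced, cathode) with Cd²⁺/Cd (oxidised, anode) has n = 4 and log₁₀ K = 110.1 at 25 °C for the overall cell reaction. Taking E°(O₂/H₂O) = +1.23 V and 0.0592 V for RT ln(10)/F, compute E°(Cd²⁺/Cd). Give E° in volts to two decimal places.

E°cell = (0.0592/n)·log K = (0.0592/4)(110.1) = +1.629 V.
Since O₂/H₂O is the cathode and Cd²⁺/Cd the anode, E°cell = E°(O₂/H₂O) − E°(Cd²⁺/Cd).
So E°(Cd²⁺/Cd) = E°(O₂/H₂O) − E°cell = (+1.23) − (+1.629) = -0.40 V.

-0.40 V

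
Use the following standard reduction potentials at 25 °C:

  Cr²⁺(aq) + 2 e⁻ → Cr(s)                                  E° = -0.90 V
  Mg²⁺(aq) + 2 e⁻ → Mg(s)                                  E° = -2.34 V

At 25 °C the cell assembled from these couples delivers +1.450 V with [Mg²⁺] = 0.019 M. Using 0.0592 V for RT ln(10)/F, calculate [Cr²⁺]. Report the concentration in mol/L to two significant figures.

0.041 M

Cr²⁺/Cr is the cathode, Mg²⁺/Mg the anode: E°cell = +1.44 V, n = 2.
Overall reaction: Cr²⁺(aq) + Mg(s) → Cr(s) + Mg²⁺(aq); Q = [Mg²⁺]^1/[Cr²⁺]^1.
From E = E° − (0.0592/n) log Q: log Q = (E° − E)·n/0.0592 = (+1.44 − (+1.450))·2/0.0592 = -0.3378.
So 1·log[Cr²⁺] = 1·log(0.019) − log Q = -1.7212 − (-0.3378) = -1.3834; [Cr²⁺] = 10^(-1.3834) ≈ 0.041 M.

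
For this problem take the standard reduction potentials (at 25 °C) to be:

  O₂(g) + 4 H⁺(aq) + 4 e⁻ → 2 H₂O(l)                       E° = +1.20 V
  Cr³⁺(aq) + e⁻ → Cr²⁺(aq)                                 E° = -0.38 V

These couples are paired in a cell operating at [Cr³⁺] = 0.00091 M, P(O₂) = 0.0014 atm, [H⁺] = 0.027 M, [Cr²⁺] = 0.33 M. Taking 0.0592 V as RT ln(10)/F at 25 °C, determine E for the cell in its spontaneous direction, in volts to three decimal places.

+1.596 V

O₂/H₂O is the cathode (higher E°), Cr³⁺/Cr²⁺ the anode: E°cell = +1.20 − (-0.38) = +1.58 V, n = 4.
Overall: O₂(g) + 4 H⁺(aq) + 4 Cr²⁺(aq) → 2 H₂O(l) + 4 Cr³⁺(aq)
Q = [Cr³⁺]^4 / (P(O₂)·[H⁺]^4·[Cr²⁺]^4); log Q = -1.109.
E = E° − (0.0592/n) log Q = +1.58 − (0.0592/4)(-1.109) = +1.596 V.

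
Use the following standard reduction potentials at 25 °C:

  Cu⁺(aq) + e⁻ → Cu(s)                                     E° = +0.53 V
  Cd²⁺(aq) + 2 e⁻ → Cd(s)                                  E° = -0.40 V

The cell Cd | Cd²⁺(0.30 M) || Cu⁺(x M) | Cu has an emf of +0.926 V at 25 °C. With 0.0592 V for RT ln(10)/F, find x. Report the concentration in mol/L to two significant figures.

Cu⁺/Cu is the cathode, Cd²⁺/Cd the anode: E°cell = +0.93 V, n = 2.
Overall reaction: 2 Cu⁺(aq) + Cd(s) → 2 Cu(s) + Cd²⁺(aq); Q = [Cd²⁺]^1/[Cu⁺]^2.
From E = E° − (0.0592/n) log Q: log Q = (E° − E)·n/0.0592 = (+0.93 − (+0.926))·2/0.0592 = 0.1351.
So 2·log[Cu⁺] = 1·log(0.3) − log Q = -0.5229 − (0.1351) = -0.6580; log[Cu⁺] = -0.6580 / 2 = -0.3290; [Cu⁺] = 10^(-0.3290) ≈ 0.47 M.

0.47 M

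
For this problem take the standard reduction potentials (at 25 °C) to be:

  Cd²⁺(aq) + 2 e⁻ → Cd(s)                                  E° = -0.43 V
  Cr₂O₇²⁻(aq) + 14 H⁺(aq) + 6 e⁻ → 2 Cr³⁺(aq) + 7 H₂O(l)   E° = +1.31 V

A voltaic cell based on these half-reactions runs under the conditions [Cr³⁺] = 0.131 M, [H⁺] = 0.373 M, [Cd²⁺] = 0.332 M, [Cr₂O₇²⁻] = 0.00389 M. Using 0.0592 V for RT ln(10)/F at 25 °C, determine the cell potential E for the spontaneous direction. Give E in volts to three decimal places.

Cr₂O₇²⁻/Cr³⁺ is the cathode (higher E°), Cd²⁺/Cd the anode: E°cell = +1.31 − (-0.43) = +1.74 V, n = 6.
Overall: Cr₂O₇²⁻(aq) + 14 H⁺(aq) + 3 Cd(s) → 2 Cr³⁺(aq) + 7 H₂O(l) + 3 Cd²⁺(aq)
Q = [Cr³⁺]^2·[Cd²⁺]^3 / ([Cr₂O₇²⁻]·[H⁺]^14); log Q = 5.204.
E = E° − (0.0592/n) log Q = +1.74 − (0.0592/6)(5.204) = +1.689 V.

+1.689 V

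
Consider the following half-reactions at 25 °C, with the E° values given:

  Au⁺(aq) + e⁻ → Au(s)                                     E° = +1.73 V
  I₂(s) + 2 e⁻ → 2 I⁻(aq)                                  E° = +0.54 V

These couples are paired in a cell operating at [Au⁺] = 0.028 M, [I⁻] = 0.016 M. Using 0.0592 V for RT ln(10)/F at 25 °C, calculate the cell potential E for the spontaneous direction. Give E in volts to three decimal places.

Au⁺/Au is the cathode (higher E°), I₂/I⁻ the anode: E°cell = +1.73 − (+0.54) = +1.19 V, n = 2.
Overall: 2 Au⁺(aq) + 2 I⁻(aq) → 2 Au(s) + I₂(s)
Q = 1 / ([Au⁺]^2·[I⁻]^2); log Q = 6.697.
E = E° − (0.0592/n) log Q = +1.19 − (0.0592/2)(6.697) = +0.992 V.

+0.992 V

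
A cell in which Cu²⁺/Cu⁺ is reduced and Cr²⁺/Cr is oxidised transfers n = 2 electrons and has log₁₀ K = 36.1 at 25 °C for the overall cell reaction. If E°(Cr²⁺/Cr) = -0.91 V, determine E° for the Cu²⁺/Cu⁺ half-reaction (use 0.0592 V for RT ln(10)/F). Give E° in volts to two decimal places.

E°cell = (0.0592/n)·log K = (0.0592/2)(36.1) = +1.069 V.
Since Cu²⁺/Cu⁺ is the cathode and Cr²⁺/Cr the anode, E°cell = E°(Cu²⁺/Cu⁺) − E°(Cr²⁺/Cr).
So E°(Cu²⁺/Cu⁺) = E°cell + E°(Cr²⁺/Cr) = +1.069 + (-0.91) = +0.16 V.

+0.16 V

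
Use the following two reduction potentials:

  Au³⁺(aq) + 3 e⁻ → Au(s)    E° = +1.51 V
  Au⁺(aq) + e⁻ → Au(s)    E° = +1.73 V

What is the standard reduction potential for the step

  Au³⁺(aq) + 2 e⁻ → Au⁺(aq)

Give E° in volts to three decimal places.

Sequential free energies add, so n₃E°₃ = n₁E°₁ + n₂E°₂.
With n₃ = 3, and the known step contributing 1×(+1.73) V, the unknown satisfies 2·E° = 3×(+1.51) − 1×(+1.73) = +2.800.
E° = +2.800 / 2 = +1.400 V.

+1.400 V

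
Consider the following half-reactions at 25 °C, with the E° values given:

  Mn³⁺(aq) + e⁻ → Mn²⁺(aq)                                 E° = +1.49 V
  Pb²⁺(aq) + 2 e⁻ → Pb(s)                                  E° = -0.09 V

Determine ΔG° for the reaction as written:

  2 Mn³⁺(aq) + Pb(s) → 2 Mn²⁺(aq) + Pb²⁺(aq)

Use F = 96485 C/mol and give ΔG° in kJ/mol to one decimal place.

As written, Mn³⁺/Mn²⁺ is reduced (cathode) and Pb²⁺/Pb is oxidised (anode), so E°cell = (+1.49) − (-0.09) = +1.58 V.
Balancing electrons gives n = 2.
ΔG° = −nFE° = −(2)(96485)(+1.58) = -304,893 J = -304.9 kJ/mol.

-304.9 kJ/mol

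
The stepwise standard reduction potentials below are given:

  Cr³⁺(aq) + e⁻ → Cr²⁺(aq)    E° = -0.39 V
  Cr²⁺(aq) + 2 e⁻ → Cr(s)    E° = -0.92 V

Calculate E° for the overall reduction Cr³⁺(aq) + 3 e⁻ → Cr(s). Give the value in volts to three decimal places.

Standard free energies of sequential steps add: ΔG°₃ = ΔG°₁ + ΔG°₂, so n₃E°₃ = n₁E°₁ + n₂E°₂.
E°₃ = (1×-0.39 + 2×-0.92) / 3 = (-2.230) / 3 = -0.743 V.
E° values themselves are not directly additive — weighting by electron count is essential.

-0.743 V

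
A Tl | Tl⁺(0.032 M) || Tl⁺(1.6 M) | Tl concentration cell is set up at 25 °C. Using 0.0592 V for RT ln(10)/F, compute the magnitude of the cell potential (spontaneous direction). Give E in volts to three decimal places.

For a concentration cell E°cell = 0. The 1.6 M side is the cathode (reduction is favoured where [Tl⁺] is higher).
With n = 1, E = −(0.0592/1) log([Tl⁺]ₐₙ/[Tl⁺]꜀ₐₜ) = −(0.0592/1) log(0.032/1.6) = −(0.0592/1)(-1.699) = +0.101 V.

+0.101 V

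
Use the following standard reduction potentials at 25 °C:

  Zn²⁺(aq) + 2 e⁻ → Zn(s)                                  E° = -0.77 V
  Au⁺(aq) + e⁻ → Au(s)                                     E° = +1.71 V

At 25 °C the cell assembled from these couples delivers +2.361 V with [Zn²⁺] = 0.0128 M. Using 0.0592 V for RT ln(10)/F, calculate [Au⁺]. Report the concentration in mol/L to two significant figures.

Au⁺/Au is the cathode, Zn²⁺/Zn the anode: E°cell = +2.48 V, n = 2.
Overall reaction: 2 Au⁺(aq) + Zn(s) → 2 Au(s) + Zn²⁺(aq); Q = [Zn²⁺]^1/[Au⁺]^2.
From E = E° − (0.0592/n) log Q: log Q = (E° − E)·n/0.0592 = (+2.48 − (+2.361))·2/0.0592 = 4.0203.
So 2·log[Au⁺] = 1·log(0.0128) − log Q = -1.8928 − (4.0203) = -5.9131; log[Au⁺] = -5.9131 / 2 = -2.9566; [Au⁺] = 10^(-2.9566) ≈ 0.0011 M.

0.0011 M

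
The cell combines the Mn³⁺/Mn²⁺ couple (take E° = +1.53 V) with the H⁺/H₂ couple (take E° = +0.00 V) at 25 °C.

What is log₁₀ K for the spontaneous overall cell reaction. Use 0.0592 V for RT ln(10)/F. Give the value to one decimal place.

51.7

Cathode: Mn³⁺/Mn²⁺; anode: H⁺/H₂. E°cell = +1.53 V, n = 2.
log K = nE°cell / 0.0592 = (2)(+1.53) / 0.0592 = 51.7.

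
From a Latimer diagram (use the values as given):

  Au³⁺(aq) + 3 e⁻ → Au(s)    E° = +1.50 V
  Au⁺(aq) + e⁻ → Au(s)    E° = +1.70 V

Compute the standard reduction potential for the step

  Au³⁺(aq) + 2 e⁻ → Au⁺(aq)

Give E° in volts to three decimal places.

+1.400 V

Sequential free energies add, so n₃E°₃ = n₁E°₁ + n₂E°₂.
With n₃ = 3, and the known step contributing 1×(+1.70) V, the unknown satisfies 2·E° = 3×(+1.50) − 1×(+1.70) = +2.800.
E° = +2.800 / 2 = +1.400 V.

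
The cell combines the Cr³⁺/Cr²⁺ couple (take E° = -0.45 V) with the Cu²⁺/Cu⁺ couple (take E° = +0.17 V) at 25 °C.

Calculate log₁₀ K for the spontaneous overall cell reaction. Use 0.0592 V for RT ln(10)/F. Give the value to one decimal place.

Cathode: Cu²⁺/Cu⁺; anode: Cr³⁺/Cr²⁺. E°cell = +0.62 V, n = 1.
log K = nE°cell / 0.0592 = (1)(+0.62) / 0.0592 = 10.5.

10.5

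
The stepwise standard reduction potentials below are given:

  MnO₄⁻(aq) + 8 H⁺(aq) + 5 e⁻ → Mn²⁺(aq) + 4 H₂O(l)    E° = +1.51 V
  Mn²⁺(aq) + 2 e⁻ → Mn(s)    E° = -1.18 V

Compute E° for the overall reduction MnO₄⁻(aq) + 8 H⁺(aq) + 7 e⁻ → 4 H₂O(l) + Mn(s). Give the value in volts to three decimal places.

+0.741 V

Standard free energies of sequential steps add: ΔG°₃ = ΔG°₁ + ΔG°₂, so n₃E°₃ = n₁E°₁ + n₂E°₂.
E°₃ = (5×+1.51 + 2×-1.18) / 7 = (+5.190) / 7 = +0.741 V.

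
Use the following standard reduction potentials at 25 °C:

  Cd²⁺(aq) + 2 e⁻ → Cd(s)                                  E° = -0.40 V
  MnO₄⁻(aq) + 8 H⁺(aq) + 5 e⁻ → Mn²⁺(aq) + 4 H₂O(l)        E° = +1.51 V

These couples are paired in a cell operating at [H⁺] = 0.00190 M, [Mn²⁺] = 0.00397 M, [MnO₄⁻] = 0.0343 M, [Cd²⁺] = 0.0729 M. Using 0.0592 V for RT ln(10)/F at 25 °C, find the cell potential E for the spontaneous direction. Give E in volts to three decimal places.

MnO₄⁻/Mn²⁺ is the cathode (higher E°), Cd²⁺/Cd the anode: E°cell = +1.51 − (-0.40) = +1.91 V, n = 10.
Overall: 2 MnO₄⁻(aq) + 16 H⁺(aq) + 5 Cd(s) → 2 Mn²⁺(aq) + 8 H₂O(l) + 5 Cd²⁺(aq)
Q = [Mn²⁺]^2·[Cd²⁺]^5 / ([MnO₄⁻]^2·[H⁺]^16); log Q = 35.981.
E = E° − (0.0592/n) log Q = +1.91 − (0.0592/10)(35.981) = +1.697 V.

+1.697 V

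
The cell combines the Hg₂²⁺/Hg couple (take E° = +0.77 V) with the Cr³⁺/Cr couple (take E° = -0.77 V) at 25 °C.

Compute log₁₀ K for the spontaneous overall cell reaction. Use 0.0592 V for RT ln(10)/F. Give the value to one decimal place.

156.1

Cathode: Hg₂²⁺/Hg; anode: Cr³⁺/Cr. E°cell = +1.54 V, n = 6.
log K = nE°cell / 0.0592 = (6)(+1.54) / 0.0592 = 156.1.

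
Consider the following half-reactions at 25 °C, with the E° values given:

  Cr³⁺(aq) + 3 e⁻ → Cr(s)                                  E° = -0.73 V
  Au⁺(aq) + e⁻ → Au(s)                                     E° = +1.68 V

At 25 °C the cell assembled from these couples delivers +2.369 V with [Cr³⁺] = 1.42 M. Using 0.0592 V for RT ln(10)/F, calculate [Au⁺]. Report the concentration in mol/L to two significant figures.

0.23 M

Au⁺/Au is the cathode, Cr³⁺/Cr the anode: E°cell = +2.41 V, n = 3.
Overall reaction: 3 Au⁺(aq) + Cr(s) → 3 Au(s) + Cr³⁺(aq); Q = [Cr³⁺]^1/[Au⁺]^3.
From E = E° − (0.0592/n) log Q: log Q = (E° − E)·n/0.0592 = (+2.41 − (+2.369))·3/0.0592 = 2.0777.
So 3·log[Au⁺] = 1·log(1.42) − log Q = 0.1523 − (2.0777) = -1.9254; log[Au⁺] = -1.9254 / 3 = -0.6418; [Au⁺] = 10^(-0.6418) ≈ 0.23 M.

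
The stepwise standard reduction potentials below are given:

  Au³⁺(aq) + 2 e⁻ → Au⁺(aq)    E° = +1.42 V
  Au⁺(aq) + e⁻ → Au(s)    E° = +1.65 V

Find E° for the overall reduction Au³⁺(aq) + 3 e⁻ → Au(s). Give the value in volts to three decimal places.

Standard free energies of sequential steps add: ΔG°₃ = ΔG°₁ + ΔG°₂, so n₃E°₃ = n₁E°₁ + n₂E°₂.
E°₃ = (2×+1.42 + 1×+1.65) / 3 = (+4.490) / 3 = +1.497 V.

+1.497 V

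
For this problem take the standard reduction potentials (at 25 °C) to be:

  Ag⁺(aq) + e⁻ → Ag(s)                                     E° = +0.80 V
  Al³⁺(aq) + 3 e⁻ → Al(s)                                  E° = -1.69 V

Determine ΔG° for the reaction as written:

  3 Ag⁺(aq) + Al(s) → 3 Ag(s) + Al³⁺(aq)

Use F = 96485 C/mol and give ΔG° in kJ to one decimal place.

-720.7 kJ

As written, Ag⁺/Ag is reduced (cathode) and Al³⁺/Al is oxidised (anode), so E°cell = (+0.80) − (-1.69) = +2.49 V.
Balancing electrons gives n = 3.
ΔG° = −nFE° = −(3)(96485)(+2.49) = -720,743 J = -720.7 kJ.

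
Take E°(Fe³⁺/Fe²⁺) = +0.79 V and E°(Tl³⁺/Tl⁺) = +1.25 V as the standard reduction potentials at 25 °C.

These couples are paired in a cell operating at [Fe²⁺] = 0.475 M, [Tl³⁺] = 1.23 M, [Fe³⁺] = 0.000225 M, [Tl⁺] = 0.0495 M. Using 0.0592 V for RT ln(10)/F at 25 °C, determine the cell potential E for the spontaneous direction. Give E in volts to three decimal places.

+0.698 V

Tl³⁺/Tl⁺ is the cathode (higher E°), Fe³⁺/Fe²⁺ the anode: E°cell = +1.25 − (+0.79) = +0.46 V, n = 2.
Overall: Tl³⁺(aq) + 2 Fe²⁺(aq) → Tl⁺(aq) + 2 Fe³⁺(aq)
Q = [Tl⁺]·[Fe³⁺]^2 / ([Tl³⁺]·[Fe²⁺]^2); log Q = -8.044.
E = E° − (0.0592/n) log Q = +0.46 − (0.0592/2)(-8.044) = +0.698 V.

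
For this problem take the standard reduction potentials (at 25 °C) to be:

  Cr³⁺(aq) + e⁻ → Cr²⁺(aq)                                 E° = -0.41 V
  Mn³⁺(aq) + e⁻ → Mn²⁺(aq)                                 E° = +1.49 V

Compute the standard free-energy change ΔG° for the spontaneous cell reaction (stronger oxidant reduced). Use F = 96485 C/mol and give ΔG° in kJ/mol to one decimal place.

-183.3 kJ/mol

Mn³⁺/Mn²⁺ (E° = +1.49 V) is the cathode; Cr³⁺/Cr²⁺ (E° = -0.41 V) is the anode, so E°cell = +1.90 V.
Balancing electrons gives n = 1 (lcm of 1 and 1).
ΔG° = −nFE° = −(1)(96485)(+1.90) = -183,322 J = -183.3 kJ/mol.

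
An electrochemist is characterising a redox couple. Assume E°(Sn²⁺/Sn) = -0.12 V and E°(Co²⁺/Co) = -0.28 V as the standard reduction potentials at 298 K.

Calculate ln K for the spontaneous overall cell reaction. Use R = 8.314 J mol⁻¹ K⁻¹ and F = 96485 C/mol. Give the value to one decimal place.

Cathode: Sn²⁺/Sn; anode: Co²⁺/Co. E°cell = (-0.12) − (-0.28) = +0.16 V, with n = 2.
ΔG° = −nFE° = −RT ln K, so ln K = nFE°/(RT) = (2)(96485)(+0.16) / ((8.314)(298)) = 12.462.

12.5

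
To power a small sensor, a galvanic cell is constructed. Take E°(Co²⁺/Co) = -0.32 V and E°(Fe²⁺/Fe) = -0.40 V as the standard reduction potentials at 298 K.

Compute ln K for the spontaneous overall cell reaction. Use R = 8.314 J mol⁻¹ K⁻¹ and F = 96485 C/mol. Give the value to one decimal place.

6.2

Cathode: Co²⁺/Co; anode: Fe²⁺/Fe. E°cell = (-0.32) − (-0.40) = +0.08 V, with n = 2.
ΔG° = −nFE° = −RT ln K, so ln K = nFE°/(RT) = (2)(96485)(+0.08) / ((8.314)(298)) = 6.231.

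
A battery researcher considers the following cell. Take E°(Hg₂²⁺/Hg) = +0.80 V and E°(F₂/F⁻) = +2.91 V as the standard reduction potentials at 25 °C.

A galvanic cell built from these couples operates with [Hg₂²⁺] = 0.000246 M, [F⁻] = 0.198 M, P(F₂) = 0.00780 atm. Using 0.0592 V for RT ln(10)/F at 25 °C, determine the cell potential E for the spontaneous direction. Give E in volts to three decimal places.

+2.196 V

F₂/F⁻ is the cathode (higher E°), Hg₂²⁺/Hg the anode: E°cell = +2.91 − (+0.80) = +2.11 V, n = 2.
Overall: F₂(g) + 2 Hg(l) → 2 F⁻(aq) + Hg₂²⁺(aq)
Q = [F⁻]^2·[Hg₂²⁺] / (P(F₂)); log Q = -2.908.
E = E° − (0.0592/n) log Q = +2.11 − (0.0592/2)(-2.908) = +2.196 V.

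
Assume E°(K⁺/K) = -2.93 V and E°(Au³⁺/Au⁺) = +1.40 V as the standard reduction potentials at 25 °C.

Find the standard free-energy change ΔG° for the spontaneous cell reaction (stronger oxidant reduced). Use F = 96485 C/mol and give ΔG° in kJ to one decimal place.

Au³⁺/Au⁺ (E° = +1.40 V) is the cathode; K⁺/K (E° = -2.93 V) is the anode, so E°cell = +4.33 V.
Balancing electrons gives n = 2 (lcm of 2 and 1).
ΔG° = −nFE° = −(2)(96485)(+4.33) = -835,560 J = -835.6 kJ.

-835.6 kJ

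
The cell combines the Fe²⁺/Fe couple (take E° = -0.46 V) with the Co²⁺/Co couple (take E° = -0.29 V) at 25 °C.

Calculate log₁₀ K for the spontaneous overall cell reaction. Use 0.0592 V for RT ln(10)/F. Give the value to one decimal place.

Cathode: Co²⁺/Co; anode: Fe²⁺/Fe. E°cell = +0.17 V, n = 2.
log K = nE°cell / 0.0592 = (2)(+0.17) / 0.0592 = 5.7.

5.7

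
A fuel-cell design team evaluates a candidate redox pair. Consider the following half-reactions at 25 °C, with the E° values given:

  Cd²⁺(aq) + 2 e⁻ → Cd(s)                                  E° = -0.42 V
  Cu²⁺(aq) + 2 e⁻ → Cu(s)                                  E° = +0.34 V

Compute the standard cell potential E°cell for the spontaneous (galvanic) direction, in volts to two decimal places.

+0.76 V

The Cu²⁺/Cu couple has the higher reduction potential, so it is the cathode; Cd²⁺/Cd is oxidised at the anode.
E°cell = E°(cathode) − E°(anode) = (+0.34) − (-0.42) = +0.76 V.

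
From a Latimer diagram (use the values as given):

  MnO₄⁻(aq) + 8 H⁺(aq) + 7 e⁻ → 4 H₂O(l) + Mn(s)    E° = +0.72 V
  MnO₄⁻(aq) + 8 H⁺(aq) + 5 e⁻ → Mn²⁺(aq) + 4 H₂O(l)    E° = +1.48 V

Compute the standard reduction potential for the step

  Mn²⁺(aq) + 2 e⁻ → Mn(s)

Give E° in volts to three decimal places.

Sequential free energies add, so n₃E°₃ = n₁E°₁ + n₂E°₂.
With n₃ = 7, and the known step contributing 5×(+1.48) V, the unknown satisfies 2·E° = 7×(+0.72) − 5×(+1.48) = -2.360.
E° = -2.360 / 2 = -1.180 V.

-1.180 V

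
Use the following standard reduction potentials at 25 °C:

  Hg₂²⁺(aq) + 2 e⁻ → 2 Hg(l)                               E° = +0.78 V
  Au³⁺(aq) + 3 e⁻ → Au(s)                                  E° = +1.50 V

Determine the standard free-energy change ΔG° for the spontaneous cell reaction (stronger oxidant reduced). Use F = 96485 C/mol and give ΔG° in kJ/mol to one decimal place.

Au³⁺/Au (E° = +1.50 V) is the cathode; Hg₂²⁺/Hg (E° = +0.78 V) is the anode, so E°cell = +0.72 V.
Balancing electrons gives n = 6 (lcm of 3 and 2).
ΔG° = −nFE° = −(6)(96485)(+0.72) = -416,815 J = -416.8 kJ/mol.

-416.8 kJ/mol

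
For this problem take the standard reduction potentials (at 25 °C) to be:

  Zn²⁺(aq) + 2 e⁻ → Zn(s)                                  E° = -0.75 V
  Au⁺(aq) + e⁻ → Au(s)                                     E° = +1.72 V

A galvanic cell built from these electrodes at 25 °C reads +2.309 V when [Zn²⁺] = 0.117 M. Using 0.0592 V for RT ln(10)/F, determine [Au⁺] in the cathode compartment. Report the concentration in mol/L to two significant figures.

0.00065 M

Au⁺/Au is the cathode, Zn²⁺/Zn the anode: E°cell = +2.47 V, n = 2.
Overall reaction: 2 Au⁺(aq) + Zn(s) → 2 Au(s) + Zn²⁺(aq); Q = [Zn²⁺]^1/[Au⁺]^2.
From E = E° − (0.0592/n) log Q: log Q = (E° − E)·n/0.0592 = (+2.47 − (+2.309))·2/0.0592 = 5.4392.
So 2·log[Au⁺] = 1·log(0.117) − log Q = -0.9318 − (5.4392) = -6.3710; log[Au⁺] = -6.3710 / 2 = -3.1855; [Au⁺] = 10^(-3.1855) ≈ 0.00065 M.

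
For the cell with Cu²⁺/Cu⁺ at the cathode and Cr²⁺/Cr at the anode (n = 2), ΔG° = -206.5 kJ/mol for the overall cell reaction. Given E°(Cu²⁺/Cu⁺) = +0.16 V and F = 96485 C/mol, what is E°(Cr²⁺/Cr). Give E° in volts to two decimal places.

-0.91 V

E°cell = −ΔG°/(nF) = −(-206.5×10³)/((2)(96485)) = +1.070 V.
Since Cu²⁺/Cu⁺ is the cathode and Cr²⁺/Cr the anode, E°cell = E°(Cu²⁺/Cu⁺) − E°(Cr²⁺/Cr).
So E°(Cr²⁺/Cr) = E°(Cu²⁺/Cu⁺) − E°cell = (+0.16) − (+1.070) = -0.91 V.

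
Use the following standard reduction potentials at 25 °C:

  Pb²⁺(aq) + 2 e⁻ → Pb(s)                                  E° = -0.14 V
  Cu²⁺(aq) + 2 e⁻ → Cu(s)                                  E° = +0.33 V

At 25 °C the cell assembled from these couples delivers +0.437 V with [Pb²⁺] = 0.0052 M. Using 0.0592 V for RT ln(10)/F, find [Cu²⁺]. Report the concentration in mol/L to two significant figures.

0.00040 M

Cu²⁺/Cu is the cathode, Pb²⁺/Pb the anode: E°cell = +0.47 V, n = 2.
Overall reaction: Cu²⁺(aq) + Pb(s) → Cu(s) + Pb²⁺(aq); Q = [Pb²⁺]^1/[Cu²⁺]^1.
From E = E° − (0.0592/n) log Q: log Q = (E° − E)·n/0.0592 = (+0.47 − (+0.437))·2/0.0592 = 1.1149.
So 1·log[Cu²⁺] = 1·log(0.0052) − log Q = -2.2840 − (1.1149) = -3.3989; [Cu²⁺] = 10^(-3.3989) ≈ 0.00040 M.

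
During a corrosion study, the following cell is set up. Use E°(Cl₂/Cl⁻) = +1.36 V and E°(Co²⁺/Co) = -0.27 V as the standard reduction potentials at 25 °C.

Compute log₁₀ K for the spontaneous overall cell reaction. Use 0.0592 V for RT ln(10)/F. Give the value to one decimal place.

55.1

Cathode: Cl₂/Cl⁻; anode: Co²⁺/Co. E°cell = +1.63 V, n = 2.
log K = nE°cell / 0.0592 = (2)(+1.63) / 0.0592 = 55.1.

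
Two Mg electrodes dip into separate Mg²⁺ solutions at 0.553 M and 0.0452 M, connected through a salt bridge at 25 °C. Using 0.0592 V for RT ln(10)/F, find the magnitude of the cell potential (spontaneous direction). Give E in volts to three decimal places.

+0.032 V

For a concentration cell E°cell = 0. The 0.553 M side is the cathode (reduction is favoured where [Mg²⁺] is higher).
With n = 2, E = −(0.0592/2) log([Mg²⁺]ₐₙ/[Mg²⁺]꜀ₐₜ) = −(0.0592/2) log(0.0452/0.553) = −(0.0592/2)(-1.088) = +0.032 V.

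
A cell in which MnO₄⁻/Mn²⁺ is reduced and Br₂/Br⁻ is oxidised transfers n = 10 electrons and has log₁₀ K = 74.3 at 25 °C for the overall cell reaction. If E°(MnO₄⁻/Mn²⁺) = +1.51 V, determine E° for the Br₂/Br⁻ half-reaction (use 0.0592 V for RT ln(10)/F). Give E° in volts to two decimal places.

+1.07 V

E°cell = (0.0592/n)·log K = (0.0592/10)(74.3) = +0.440 V.
Since MnO₄⁻/Mn²⁺ is the cathode and Br₂/Br⁻ the anode, E°cell = E°(MnO₄⁻/Mn²⁺) − E°(Br₂/Br⁻).
So E°(Br₂/Br⁻) = E°(MnO₄⁻/Mn²⁺) − E°cell = (+1.51) − (+0.440) = +1.07 V.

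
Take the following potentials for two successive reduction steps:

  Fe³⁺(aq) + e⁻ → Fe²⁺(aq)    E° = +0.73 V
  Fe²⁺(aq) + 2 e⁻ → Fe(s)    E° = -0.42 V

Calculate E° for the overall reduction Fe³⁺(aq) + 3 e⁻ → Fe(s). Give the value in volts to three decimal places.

-0.037 V

Adding the free-energy changes (−nFE°) of the two steps gives −n₃FE°₃ = −n₁FE°₁ − n₂FE°₂.
E°₃ = (1×+0.73 + 2×-0.42) / 3 = (-0.110) / 3 = -0.037 V.
E° values themselves are not directly additive — weighting by electron count is essential.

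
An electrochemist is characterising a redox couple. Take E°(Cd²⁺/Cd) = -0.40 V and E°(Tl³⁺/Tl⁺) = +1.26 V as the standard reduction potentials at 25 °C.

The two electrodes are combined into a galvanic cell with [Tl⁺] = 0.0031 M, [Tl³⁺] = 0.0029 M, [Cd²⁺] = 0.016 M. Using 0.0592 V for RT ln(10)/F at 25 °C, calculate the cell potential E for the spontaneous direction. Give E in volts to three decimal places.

Tl³⁺/Tl⁺ is the cathode (higher E°), Cd²⁺/Cd the anode: E°cell = +1.26 − (-0.40) = +1.66 V, n = 2.
Overall: Tl³⁺(aq) + Cd(s) → Tl⁺(aq) + Cd²⁺(aq)
Q = [Tl⁺]·[Cd²⁺] / ([Tl³⁺]); log Q = -1.767.
E = E° − (0.0592/n) log Q = +1.66 − (0.0592/2)(-1.767) = +1.712 V.

+1.712 V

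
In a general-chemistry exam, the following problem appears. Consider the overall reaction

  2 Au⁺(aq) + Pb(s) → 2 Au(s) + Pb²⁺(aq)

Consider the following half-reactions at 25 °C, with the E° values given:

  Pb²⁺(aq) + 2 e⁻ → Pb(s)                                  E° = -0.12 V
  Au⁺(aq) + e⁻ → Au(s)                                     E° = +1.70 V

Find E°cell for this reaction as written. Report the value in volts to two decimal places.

+1.82 V

The Au⁺/Au couple has the higher reduction potential, so it is the cathode; Pb²⁺/Pb is oxidised at the anode.
E°cell = E°(cathode) − E°(anode) = (+1.70) − (-0.12) = +1.82 V.
Since E°cell > 0, the reaction is spontaneous under standard conditions.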